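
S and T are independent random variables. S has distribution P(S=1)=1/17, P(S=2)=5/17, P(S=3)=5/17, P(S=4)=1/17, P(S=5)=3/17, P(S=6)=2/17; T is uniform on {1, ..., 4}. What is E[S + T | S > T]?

P(S > T) = 19/34.
Summing (S+T)·P(x,y) over outcomes with S > T gives 59/17.
E[S + T | S > T] = (59/17) / (19/34) = 118/19.

118/19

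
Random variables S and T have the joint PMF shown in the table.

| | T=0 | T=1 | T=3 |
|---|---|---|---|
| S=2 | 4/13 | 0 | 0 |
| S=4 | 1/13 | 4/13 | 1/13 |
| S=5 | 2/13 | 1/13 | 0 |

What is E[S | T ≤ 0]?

22/7

P(T ≤ 0) = 7/13.
Σ S·P over the event = 2·(4/13) + 4·(1/13) + 5·(2/13) = 22/13.
E[S | T ≤ 0] = (22/13) / (7/13) = 22/7.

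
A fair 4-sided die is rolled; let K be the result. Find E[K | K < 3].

3/2

Given K < 3, K is equally likely to be any of {1, 2}.
E[K | K < 3] = (1 + 2) / 2 = 3/2.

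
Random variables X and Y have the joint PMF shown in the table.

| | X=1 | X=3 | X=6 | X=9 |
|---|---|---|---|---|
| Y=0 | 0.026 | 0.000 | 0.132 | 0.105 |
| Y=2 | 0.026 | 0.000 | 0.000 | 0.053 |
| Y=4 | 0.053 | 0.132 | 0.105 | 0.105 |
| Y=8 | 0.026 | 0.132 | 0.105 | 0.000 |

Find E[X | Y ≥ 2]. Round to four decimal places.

4.8562

P(Y ≥ 2) = 0.737.
Summing X·P(X=x,Y=y) over the conditioning event gives 3.579.
E[X | Y ≥ 2] = (3.579) / (0.737) = 4.8562.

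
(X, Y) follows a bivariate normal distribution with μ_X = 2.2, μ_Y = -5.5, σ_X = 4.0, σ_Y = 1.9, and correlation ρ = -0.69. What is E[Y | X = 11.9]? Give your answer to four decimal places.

-8.6792

The regression of Y on X has slope ρ·σ_Y/σ_X and passes through (μ_X, μ_Y).
E[Y | X=11.9] = -5.5 + (-0.69)·(1.9/4.0)·(11.9 − (2.2)) = -5.5 + (-0.32775)·(9.7) = -8.6792.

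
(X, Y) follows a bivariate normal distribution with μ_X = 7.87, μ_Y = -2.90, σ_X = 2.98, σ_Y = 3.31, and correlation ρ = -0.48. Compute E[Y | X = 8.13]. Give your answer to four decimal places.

-3.0386

E[Y | X=x] = μ_Y + ρ(σ_Y/σ_X)(x − μ_X) for jointly normal variables.
E[Y | X=8.13] = -2.90 + (-0.48)·(3.31/2.98)·(8.13 − (7.87)) = -2.90 + (-0.53315)·(0.26) = -3.0386.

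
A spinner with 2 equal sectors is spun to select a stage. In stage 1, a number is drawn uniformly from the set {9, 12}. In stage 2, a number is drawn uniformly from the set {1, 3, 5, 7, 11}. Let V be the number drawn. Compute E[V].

159/20

E[V | stage 1] = (9+12)/2 = 21/2.
E[V | stage 2] = (1+3+5+7+11)/5 = 27/5.
E[V] = (1/2)·(21/2) + (1/2)·(27/5) = 159/20.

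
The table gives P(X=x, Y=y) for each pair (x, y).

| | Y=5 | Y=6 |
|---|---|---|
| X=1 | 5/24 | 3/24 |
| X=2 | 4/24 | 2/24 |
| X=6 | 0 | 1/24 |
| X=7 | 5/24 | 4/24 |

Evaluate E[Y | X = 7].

P(X = 7) = 3/8.
Σ Y·P over the event = 5·(5/24) + 6·(4/24) = 49/24.
E[Y | X = 7] = (49/24) / (3/8) = 49/9.

49/9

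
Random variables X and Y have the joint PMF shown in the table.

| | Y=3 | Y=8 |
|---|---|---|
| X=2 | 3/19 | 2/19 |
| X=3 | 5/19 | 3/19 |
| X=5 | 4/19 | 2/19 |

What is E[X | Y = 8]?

P(Y = 8) = 7/19.
Σ X·P over the event = 2·(2/19) + 3·(3/19) + 5·(2/19) = 23/19.
E[X | Y = 8] = (23/19) / (7/19) = 23/7.

23/7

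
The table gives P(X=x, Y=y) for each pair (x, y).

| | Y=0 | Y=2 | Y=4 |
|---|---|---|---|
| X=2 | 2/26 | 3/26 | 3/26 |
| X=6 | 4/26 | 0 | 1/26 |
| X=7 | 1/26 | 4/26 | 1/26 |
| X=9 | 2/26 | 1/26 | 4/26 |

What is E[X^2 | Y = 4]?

P(Y = 4) = 9/26.
Σ X^2·P over the event = 4·(3/26) + 36·(1/26) + 49·(1/26) + 81·(4/26) = 421/26.
E[X^2 | Y = 4] = (421/26) / (9/26) = 421/9.

421/9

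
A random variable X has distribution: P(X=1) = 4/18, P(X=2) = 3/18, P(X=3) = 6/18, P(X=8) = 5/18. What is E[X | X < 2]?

1

P(X < 2) = 2/9.
Σ over the event: 1·2/9 = 2/9.
E[X | X < 2] = (2/9) / (2/9) = 1.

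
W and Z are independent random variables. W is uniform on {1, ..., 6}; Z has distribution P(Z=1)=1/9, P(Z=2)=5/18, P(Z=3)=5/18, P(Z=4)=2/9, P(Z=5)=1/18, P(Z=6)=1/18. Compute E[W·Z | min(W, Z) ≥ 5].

121/4

P(min(W, Z) ≥ 5) = 1/27.
Summing WZ·P(x,y) over outcomes with min(W, Z) ≥ 5 gives 121/108.
E[W·Z | min(W, Z) ≥ 5] = (121/108) / (1/27) = 121/4.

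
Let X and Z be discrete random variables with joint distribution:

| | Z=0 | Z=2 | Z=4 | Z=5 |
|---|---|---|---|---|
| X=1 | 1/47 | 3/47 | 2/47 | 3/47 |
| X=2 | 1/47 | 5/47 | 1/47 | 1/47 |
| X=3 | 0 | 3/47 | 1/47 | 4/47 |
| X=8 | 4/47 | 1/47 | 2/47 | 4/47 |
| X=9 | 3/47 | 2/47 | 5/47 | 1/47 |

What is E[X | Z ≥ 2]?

P(Z ≥ 2) = 38/47.
Summing X·P(X=x,Z=y) over the conditioning event gives 174/47.
E[X | Z ≥ 2] = (174/47) / (38/47) = 87/19.

87/19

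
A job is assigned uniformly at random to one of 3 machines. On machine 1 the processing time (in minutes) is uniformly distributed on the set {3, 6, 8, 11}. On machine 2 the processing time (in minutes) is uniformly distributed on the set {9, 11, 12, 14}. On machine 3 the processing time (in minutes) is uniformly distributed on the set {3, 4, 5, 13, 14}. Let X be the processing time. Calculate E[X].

263/30

E[X | machine 1] = (3+6+8+11)/4 = 7.
E[X | machine 2] = (9+11+12+14)/4 = 23/2.
E[X | machine 3] = (3+4+5+13+14)/5 = 39/5.
E[X] = (1/3)·(7) + (1/3)·(23/2) + (1/3)·(39/5) = 263/30.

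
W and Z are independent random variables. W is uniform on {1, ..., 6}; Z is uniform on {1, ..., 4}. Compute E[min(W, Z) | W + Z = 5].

3/2

P(W + Z = 5) = 1/6.
Summing min(W,Z)·P(x,y) over outcomes with W + Z = 5 gives 1/4.
E[min(W, Z) | W + Z = 5] = (1/4) / (1/6) = 3/2.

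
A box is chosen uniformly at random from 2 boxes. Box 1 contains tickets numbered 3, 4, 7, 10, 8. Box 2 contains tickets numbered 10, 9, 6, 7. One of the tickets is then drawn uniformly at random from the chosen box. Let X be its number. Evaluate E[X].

36/5

E[X | box 1] = (3+4+7+10+8)/5 = 32/5.
E[X | box 2] = (10+9+6+7)/4 = 8.
E[X] = (1/2)·(32/5) + (1/2)·(8) = 36/5.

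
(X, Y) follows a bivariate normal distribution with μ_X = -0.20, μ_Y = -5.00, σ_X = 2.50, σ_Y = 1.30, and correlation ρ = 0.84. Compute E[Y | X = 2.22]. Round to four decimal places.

E[Y | X=x] = μ_Y + ρ(σ_Y/σ_X)(x − μ_X) for jointly normal variables.
E[Y | X=2.22] = -5.00 + (0.84)·(1.30/2.50)·(2.22 − (-0.20)) = -5.00 + (0.4368)·(2.42) = -3.9429.

-3.9429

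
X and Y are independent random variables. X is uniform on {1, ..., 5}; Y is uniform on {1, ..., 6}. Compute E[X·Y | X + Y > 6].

49/3

P(X + Y > 6) = 1/2.
Summing XY·P(x,y) over outcomes with X + Y > 6 gives 49/6.
E[X·Y | X + Y > 6] = (49/6) / (1/2) = 49/3.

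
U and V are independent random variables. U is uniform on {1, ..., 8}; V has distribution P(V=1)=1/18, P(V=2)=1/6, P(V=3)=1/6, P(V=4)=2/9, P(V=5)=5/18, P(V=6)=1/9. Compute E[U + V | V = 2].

13/2

P(V = 2) = 1/6.
Summing (U+V)·P(x,y) over outcomes with V = 2 gives 13/12.
E[U + V | V = 2] = (13/12) / (1/6) = 13/2.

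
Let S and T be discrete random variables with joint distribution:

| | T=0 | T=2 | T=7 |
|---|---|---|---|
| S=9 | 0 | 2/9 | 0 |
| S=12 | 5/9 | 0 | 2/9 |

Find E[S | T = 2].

9

P(T = 2) = 2/9.
Summing S·P(S=x,T=y) over the conditioning event gives 2.
E[S | T = 2] = (2) / (2/9) = 9.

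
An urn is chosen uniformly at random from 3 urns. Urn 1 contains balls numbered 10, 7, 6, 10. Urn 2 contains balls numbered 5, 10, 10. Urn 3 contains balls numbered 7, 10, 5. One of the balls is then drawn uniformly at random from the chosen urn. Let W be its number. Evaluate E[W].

287/36

E[W | urn 1] = (10+7+6+10)/4 = 33/4.
E[W | urn 2] = (5+10+10)/3 = 25/3.
E[W | urn 3] = (7+10+5)/3 = 22/3.
E[W] = (1/3)·(33/4) + (1/3)·(25/3) + (1/3)·(22/3) = 287/36.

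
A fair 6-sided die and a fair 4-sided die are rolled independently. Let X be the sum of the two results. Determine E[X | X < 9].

P(X < 9) = 7/8.
Σ over the event: 2·1/24 + 3·1/12 + 4·1/8 + 5·1/6 + 6·1/6 + 7·1/6 + 8·1/8 = 29/6.
E[X | X < 9] = (29/6) / (7/8) = 116/21.

116/21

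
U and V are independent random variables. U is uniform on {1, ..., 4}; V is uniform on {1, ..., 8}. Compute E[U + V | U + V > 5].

P(U + V > 5) = 11/16.
Summing (U+V)·P(x,y) over outcomes with U + V > 5 gives 23/4.
E[U + V | U + V > 5] = (23/4) / (11/16) = 92/11.

92/11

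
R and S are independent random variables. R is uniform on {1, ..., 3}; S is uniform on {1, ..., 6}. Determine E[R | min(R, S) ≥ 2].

5/2

Outcomes with min(R, S) ≥ 2: (2,2), (2,3), (2,4), (2,5), (2,6), (3,2), (3,3), (3,4), (3,5), (3,6), each with probability 1/18.
E[R | min(R, S) ≥ 2] = (2 + 2 + 2 + 2 + 2 + 3 + 3 + 3 + 3 + 3) / 10 = 5/2.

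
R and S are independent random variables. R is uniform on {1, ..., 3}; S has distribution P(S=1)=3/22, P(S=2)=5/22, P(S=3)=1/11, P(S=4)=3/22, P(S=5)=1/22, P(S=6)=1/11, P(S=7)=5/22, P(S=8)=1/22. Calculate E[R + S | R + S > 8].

143/15

P(R + S > 8) = 5/22.
Summing (R+S)·P(x,y) over outcomes with R + S > 8 gives 13/6.
E[R + S | R + S > 8] = (13/6) / (5/22) = 143/15.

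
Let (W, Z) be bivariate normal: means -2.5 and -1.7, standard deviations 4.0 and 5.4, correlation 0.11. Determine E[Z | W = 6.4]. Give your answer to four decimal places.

-0.3784

E[Z | W=x] = μ_Z + ρ(σ_Z/σ_W)(x − μ_W) for jointly normal variables.
E[Z | W=6.4] = -1.7 + (0.11)·(5.4/4.0)·(6.4 − (-2.5)) = -1.7 + (0.1485)·(8.9) = -0.3784.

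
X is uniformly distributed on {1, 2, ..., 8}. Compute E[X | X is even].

5

Given X is even, X is equally likely to be any of {2, 4, 6, 8}.
E[X | X is even] = (2 + 4 + 6 + 8) / 4 = 5.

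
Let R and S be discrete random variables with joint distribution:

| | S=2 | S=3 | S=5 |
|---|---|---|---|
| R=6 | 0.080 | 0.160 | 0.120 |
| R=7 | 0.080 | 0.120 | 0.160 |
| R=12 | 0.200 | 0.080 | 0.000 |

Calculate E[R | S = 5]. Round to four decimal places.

6.5714

P(S = 5) = 0.280.
Σ R·P over the event = 6·(0.120) + 7·(0.160) = 1.840.
E[R | S = 5] = (1.840) / (0.280) = 6.5714.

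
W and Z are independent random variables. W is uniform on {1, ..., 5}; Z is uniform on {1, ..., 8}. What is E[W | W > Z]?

Outcomes with W > Z: (2,1), (3,1), (3,2), (4,1), (4,2), (4,3), (5,1), (5,2), (5,3), (5,4), each with probability 1/40.
E[W | W > Z] = (2 + 3 + 3 + 4 + 4 + 4 + 5 + 5 + 5 + 5) / 10 = 4.

4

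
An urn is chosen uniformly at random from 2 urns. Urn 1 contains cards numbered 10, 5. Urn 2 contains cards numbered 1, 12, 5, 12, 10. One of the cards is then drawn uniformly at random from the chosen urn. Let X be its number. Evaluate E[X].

31/4

E[X | urn 1] = (10+5)/2 = 15/2.
E[X | urn 2] = (1+12+5+12+10)/5 = 8.
By the law of total expectation,
E[X] = (1/2)·(15/2) + (1/2)·(8) = 31/4.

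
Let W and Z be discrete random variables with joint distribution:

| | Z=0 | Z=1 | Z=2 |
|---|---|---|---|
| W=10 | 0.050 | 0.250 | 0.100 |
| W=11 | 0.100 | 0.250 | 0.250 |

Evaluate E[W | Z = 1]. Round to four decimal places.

10.5000

P(Z = 1) = 0.500.
Σ W·P over the event = 10·(0.250) + 11·(0.250) = 5.250.
E[W | Z = 1] = (5.250) / (0.500) = 10.5000.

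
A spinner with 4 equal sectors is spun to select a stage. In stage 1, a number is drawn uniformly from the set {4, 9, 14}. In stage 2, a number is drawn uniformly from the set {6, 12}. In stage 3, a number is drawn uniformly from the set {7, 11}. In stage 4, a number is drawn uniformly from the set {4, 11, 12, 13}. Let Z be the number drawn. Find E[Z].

37/4

E[Z | stage 1] = (4+9+14)/3 = 9.
E[Z | stage 2] = (6+12)/2 = 9.
E[Z | stage 3] = (7+11)/2 = 9.
E[Z | stage 4] = (4+11+12+13)/4 = 10.
By the law of total expectation,
E[Z] = (1/4)·(9) + (1/4)·(9) + (1/4)·(9) + (1/4)·(10) = 37/4.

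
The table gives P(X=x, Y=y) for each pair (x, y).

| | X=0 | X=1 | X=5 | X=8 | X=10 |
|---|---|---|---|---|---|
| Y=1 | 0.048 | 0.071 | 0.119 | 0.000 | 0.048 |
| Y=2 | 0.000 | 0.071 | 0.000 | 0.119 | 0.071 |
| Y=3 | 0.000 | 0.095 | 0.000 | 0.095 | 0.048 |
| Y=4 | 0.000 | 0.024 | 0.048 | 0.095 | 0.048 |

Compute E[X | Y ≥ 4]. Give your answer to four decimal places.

P(Y ≥ 4) = 0.215.
Σ X·P over the event = 1·(0.024) + 5·(0.048) + 8·(0.095) + 10·(0.048) = 1.504.
E[X | Y ≥ 4] = (1.504) / (0.215) = 6.9953.

6.9953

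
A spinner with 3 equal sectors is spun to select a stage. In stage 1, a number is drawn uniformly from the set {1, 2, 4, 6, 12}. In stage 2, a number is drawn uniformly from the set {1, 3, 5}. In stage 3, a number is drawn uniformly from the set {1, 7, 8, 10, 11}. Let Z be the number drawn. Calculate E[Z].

E[Z | stage 1] = (1+2+4+6+12)/5 = 5.
E[Z | stage 2] = (1+3+5)/3 = 3.
E[Z | stage 3] = (1+7+8+10+11)/5 = 37/5.
E[Z] = (1/3)·(5) + (1/3)·(3) + (1/3)·(37/5) = 77/15.

77/15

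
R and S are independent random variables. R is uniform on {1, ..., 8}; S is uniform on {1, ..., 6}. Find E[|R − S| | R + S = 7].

3

P(R + S = 7) = 1/8.
Summing |R−S|·P(x,y) over outcomes with R + S = 7 gives 3/8.
E[|R − S| | R + S = 7] = (3/8) / (1/8) = 3.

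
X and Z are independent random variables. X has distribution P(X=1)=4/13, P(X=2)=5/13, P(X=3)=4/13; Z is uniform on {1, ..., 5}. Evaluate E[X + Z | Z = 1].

3

P(Z = 1) = 1/5.
Summing (X+Z)·P(x,y) over outcomes with Z = 1 gives 3/5.
E[X + Z | Z = 1] = (3/5) / (1/5) = 3.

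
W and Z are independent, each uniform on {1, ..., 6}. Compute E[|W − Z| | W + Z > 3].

68/33

P(W + Z > 3) = 11/12.
Summing |W−Z|·P(x,y) over outcomes with W + Z > 3 gives 17/9.
E[|W − Z| | W + Z > 3] = (17/9) / (11/12) = 68/33.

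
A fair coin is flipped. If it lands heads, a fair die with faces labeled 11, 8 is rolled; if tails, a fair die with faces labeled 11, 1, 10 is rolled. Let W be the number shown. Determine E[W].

101/12

E[W | heads] = (11+8)/2 = 19/2.
E[W | tails] = (11+1+10)/3 = 22/3.
By the law of total expectation,
E[W] = (1/2)·(19/2) + (1/2)·(22/3) = 101/12.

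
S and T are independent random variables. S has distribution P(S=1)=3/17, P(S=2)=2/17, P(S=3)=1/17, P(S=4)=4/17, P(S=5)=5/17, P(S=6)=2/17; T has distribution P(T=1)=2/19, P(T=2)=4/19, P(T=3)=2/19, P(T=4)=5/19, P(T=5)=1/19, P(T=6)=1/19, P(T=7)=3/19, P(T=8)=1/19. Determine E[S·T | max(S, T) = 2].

P(max(S, T) = 2) = 24/323.
Summing ST·P(x,y) over outcomes with max(S, T) = 2 gives 64/323.
E[S·T | max(S, T) = 2] = (64/323) / (24/323) = 8/3.

8/3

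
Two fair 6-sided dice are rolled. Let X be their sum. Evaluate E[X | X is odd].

P(X is odd) = 1/2.
Σ over the event: 3·1/18 + 5·1/9 + 7·1/6 + 9·1/9 + 11·1/18 = 7/2.
E[X | X is odd] = (7/2) / (1/2) = 7.

7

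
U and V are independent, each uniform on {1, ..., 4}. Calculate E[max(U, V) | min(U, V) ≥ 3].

Outcomes with min(U, V) ≥ 3: (3,3), (3,4), (4,3), (4,4), each with probability 1/16.
E[max(U, V) | min(U, V) ≥ 3] = (3 + 4 + 4 + 4) / 4 = 15/4.

15/4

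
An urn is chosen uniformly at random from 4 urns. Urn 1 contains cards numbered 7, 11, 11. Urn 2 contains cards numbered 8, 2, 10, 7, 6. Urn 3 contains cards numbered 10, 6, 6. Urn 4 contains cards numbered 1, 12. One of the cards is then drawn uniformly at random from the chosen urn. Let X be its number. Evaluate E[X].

301/40

E[X | urn 1] = (7+11+11)/3 = 29/3.
E[X | urn 2] = (8+2+10+7+6)/5 = 33/5.
E[X | urn 3] = (10+6+6)/3 = 22/3.
E[X | urn 4] = (1+12)/2 = 13/2.
By the law of total expectation,
E[X] = (1/4)·(29/3) + (1/4)·(33/5) + (1/4)·(22/3) + (1/4)·(13/2) = 301/40.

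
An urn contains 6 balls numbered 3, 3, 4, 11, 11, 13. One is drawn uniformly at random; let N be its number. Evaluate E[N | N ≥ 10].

35/3

P(N ≥ 10) = 1/2.
Σ over the event: 11·1/3 + 13·1/6 = 35/6.
E[N | N ≥ 10] = (35/6) / (1/2) = 35/3.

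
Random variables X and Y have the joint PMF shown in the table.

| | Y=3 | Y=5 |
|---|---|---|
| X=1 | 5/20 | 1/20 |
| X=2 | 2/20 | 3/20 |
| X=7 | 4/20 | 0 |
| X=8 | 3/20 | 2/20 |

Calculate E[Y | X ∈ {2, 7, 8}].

26/7

P(X ∈ {2, 7, 8}) = 7/10.
Summing Y·P(X=x,Y=y) over the conditioning event gives 13/5.
E[Y | X ∈ {2, 7, 8}] = (13/5) / (7/10) = 26/7.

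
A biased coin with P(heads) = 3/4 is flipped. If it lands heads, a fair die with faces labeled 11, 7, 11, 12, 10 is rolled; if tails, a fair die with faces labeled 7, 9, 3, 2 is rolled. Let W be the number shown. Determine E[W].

717/80

E[W | heads] = (11+7+11+12+10)/5 = 51/5.
E[W | tails] = (7+9+3+2)/4 = 21/4.
By the law of total expectation,
E[W] = (3/4)·(51/5) + (1/4)·(21/4) = 717/80.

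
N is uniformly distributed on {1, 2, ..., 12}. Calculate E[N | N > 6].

Given N > 6, N is equally likely to be any of {7, 8, 9, 10, 11, 12}.
E[N | N > 6] = (7 + 8 + 9 + 10 + 11 + 12) / 6 = 19/2.

19/2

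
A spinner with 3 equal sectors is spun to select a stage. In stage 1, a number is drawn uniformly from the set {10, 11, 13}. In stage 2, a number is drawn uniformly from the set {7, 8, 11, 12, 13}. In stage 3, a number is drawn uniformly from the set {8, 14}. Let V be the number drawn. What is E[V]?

488/45

E[V | stage 1] = (10+11+13)/3 = 34/3.
E[V | stage 2] = (7+8+11+12+13)/5 = 51/5.
E[V | stage 3] = (8+14)/2 = 11.
E[V] = (1/3)·(34/3) + (1/3)·(51/5) + (1/3)·(11) = 488/45.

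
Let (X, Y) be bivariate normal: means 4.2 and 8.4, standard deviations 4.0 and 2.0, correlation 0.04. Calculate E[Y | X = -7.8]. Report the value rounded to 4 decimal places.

The regression of Y on X has slope ρ·σ_Y/σ_X and passes through (μ_X, μ_Y).
E[Y | X=-7.8] = 8.4 + (0.04)·(2.0/4.0)·(-7.8 − (4.2)) = 8.4 + (0.02)·(-12) = 8.1600.

8.1600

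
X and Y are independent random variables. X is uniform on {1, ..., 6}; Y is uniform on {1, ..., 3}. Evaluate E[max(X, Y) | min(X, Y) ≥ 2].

P(min(X, Y) ≥ 2) = 5/9.
Summing max(X,Y)·P(x,y) over outcomes with min(X, Y) ≥ 2 gives 41/18.
E[max(X, Y) | min(X, Y) ≥ 2] = (41/18) / (5/9) = 41/10.

41/10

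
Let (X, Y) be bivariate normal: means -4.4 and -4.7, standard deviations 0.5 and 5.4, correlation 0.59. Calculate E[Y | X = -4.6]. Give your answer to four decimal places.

-5.9744

For a bivariate normal, E[Y | X=x] = μ_Y + ρ·(σ_Y/σ_X)·(x − μ_X).
E[Y | X=-4.6] = -4.7 + (0.59)·(5.4/0.5)·(-4.6 − (-4.4)) = -4.7 + (6.372)·(-0.2) = -5.9744.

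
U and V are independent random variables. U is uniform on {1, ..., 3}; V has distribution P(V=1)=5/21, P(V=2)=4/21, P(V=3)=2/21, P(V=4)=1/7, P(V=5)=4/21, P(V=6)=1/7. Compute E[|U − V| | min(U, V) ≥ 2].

7/4

P(min(U, V) ≥ 2) = 32/63.
Summing |U−V|·P(x,y) over outcomes with min(U, V) ≥ 2 gives 8/9.
E[|U − V| | min(U, V) ≥ 2] = (8/9) / (32/63) = 7/4.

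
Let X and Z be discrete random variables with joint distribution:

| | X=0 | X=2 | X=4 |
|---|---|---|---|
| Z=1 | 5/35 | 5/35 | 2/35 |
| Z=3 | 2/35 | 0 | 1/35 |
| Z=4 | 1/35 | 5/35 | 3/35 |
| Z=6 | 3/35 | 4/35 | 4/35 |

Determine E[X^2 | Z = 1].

13/3

P(Z = 1) = 12/35.
Σ X^2·P over the event = 0·(5/35) + 4·(5/35) + 16·(2/35) = 52/35.
E[X^2 | Z = 1] = (52/35) / (12/35) = 13/3.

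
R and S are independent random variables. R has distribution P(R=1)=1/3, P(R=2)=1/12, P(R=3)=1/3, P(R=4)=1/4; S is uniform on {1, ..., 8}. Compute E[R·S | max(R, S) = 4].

P(max(R, S) = 4) = 7/32.
Summing RS·P(x,y) over outcomes with max(R, S) = 4 gives 2.
E[R·S | max(R, S) = 4] = (2) / (7/32) = 64/7.

64/7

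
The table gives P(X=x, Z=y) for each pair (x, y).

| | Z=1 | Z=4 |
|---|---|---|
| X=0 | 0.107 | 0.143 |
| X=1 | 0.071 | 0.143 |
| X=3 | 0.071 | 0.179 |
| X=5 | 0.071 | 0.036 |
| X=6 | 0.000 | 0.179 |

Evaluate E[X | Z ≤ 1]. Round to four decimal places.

P(Z ≤ 1) = 0.320.
Σ X·P over the event = 0·(0.107) + 1·(0.071) + 3·(0.071) + 5·(0.071) = 0.639.
E[X | Z ≤ 1] = (0.639) / (0.320) = 1.9969.

1.9969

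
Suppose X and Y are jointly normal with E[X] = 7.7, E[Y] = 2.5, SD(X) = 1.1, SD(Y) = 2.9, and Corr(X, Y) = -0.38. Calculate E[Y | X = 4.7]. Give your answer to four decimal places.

E[Y | X=x] = μ_Y + ρ(σ_Y/σ_X)(x − μ_X) for jointly normal variables.
E[Y | X=4.7] = 2.5 + (-0.38)·(2.9/1.1)·(4.7 − (7.7)) = 2.5 + (-1.00182)·(-3) = 5.5055.

5.5055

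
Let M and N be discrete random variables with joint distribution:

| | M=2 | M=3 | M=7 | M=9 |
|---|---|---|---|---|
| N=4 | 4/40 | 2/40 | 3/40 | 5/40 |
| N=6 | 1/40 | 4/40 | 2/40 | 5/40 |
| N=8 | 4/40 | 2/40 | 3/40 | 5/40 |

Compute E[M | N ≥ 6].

P(N ≥ 6) = 13/20.
Σ M·P over the event = 2·(1/40) + 2·(4/40) + 3·(4/40) + 3·(2/40) + 7·(2/40) + 7·(3/40) + 9·(5/40) + 9·(5/40) = 153/40.
E[M | N ≥ 6] = (153/40) / (13/20) = 153/26.

153/26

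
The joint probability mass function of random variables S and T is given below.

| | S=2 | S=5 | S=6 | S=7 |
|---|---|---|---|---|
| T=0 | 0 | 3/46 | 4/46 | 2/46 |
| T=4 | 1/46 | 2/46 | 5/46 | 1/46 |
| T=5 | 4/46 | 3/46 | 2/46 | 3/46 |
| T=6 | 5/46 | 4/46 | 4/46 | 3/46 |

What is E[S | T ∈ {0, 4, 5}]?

P(T ∈ {0, 4, 5}) = 15/23.
Summing S·P(S=x,T=y) over the conditioning event gives 79/23.
E[S | T ∈ {0, 4, 5}] = (79/23) / (15/23) = 79/15.

79/15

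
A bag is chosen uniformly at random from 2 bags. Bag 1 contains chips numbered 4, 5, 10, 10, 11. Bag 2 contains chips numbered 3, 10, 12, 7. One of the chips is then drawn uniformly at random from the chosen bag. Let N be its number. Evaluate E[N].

E[N | bag 1] = (4+5+10+10+11)/5 = 8.
E[N | bag 2] = (3+10+12+7)/4 = 8.
E[N] = (1/2)·(8) + (1/2)·(8) = 8.

8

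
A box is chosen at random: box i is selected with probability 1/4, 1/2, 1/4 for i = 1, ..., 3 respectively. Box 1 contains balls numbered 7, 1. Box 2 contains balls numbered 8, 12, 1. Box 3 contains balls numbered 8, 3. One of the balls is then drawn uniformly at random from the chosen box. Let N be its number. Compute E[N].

47/8

E[N | box 1] = (7+1)/2 = 4.
E[N | box 2] = (8+12+1)/3 = 7.
E[N | box 3] = (8+3)/2 = 11/2.
E[N] = (1/4)·(4) + (1/2)·(7) + (1/4)·(11/2) = 47/8.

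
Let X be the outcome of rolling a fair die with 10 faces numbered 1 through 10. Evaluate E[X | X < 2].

Given X < 2, X is equally likely to be any of {1}.
E[X | X < 2] = (1) / 1 = 1.

1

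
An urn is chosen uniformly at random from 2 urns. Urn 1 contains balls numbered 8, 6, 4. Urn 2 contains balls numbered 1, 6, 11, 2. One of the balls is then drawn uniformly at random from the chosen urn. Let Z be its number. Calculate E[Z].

11/2

E[Z | urn 1] = (8+6+4)/3 = 6.
E[Z | urn 2] = (1+6+11+2)/4 = 5.
By the law of total expectation,
E[Z] = (1/2)·(6) + (1/2)·(5) = 11/2.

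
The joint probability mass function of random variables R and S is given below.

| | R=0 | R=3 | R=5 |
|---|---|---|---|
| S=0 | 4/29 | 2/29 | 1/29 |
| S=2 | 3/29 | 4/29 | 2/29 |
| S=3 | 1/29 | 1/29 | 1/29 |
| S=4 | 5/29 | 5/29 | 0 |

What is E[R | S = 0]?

11/7

P(S = 0) = 7/29.
Σ R·P over the event = 0·(4/29) + 3·(2/29) + 5·(1/29) = 11/29.
E[R | S = 0] = (11/29) / (7/29) = 11/7.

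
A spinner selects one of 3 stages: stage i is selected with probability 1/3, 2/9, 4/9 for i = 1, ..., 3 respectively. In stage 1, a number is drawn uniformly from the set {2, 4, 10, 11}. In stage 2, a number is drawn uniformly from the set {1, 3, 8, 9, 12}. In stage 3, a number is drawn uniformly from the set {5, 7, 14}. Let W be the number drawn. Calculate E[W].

E[W | stage 1] = (2+4+10+11)/4 = 27/4.
E[W | stage 2] = (1+3+8+9+12)/5 = 33/5.
E[W | stage 3] = (5+7+14)/3 = 26/3.
E[W] = (1/3)·(27/4) + (2/9)·(33/5) + (4/9)·(26/3) = 4087/540.

4087/540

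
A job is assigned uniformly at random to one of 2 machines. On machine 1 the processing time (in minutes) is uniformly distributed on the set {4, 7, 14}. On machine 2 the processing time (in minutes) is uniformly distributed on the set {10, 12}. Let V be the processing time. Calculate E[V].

29/3

E[V | machine 1] = (4+7+14)/3 = 25/3.
E[V | machine 2] = (10+12)/2 = 11.
E[V] = (1/2)·(25/3) + (1/2)·(11) = 29/3.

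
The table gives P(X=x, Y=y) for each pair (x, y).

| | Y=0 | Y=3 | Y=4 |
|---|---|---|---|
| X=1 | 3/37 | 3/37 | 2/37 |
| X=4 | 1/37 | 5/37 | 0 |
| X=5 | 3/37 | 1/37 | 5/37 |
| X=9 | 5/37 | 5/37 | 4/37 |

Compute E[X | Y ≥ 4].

P(Y ≥ 4) = 11/37.
Σ X·P over the event = 1·(2/37) + 5·(5/37) + 9·(4/37) = 63/37.
E[X | Y ≥ 4] = (63/37) / (11/37) = 63/11.

63/11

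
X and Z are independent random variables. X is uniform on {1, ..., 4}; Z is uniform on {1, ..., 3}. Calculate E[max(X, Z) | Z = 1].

5/2

Outcomes with Z = 1: (1,1), (2,1), (3,1), (4,1), each with probability 1/12.
E[max(X, Z) | Z = 1] = (1 + 2 + 3 + 4) / 4 = 5/2.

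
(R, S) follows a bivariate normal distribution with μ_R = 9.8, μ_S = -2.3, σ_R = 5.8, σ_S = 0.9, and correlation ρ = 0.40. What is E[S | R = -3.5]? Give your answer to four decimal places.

For a bivariate normal, E[S | R=x] = μ_S + ρ·(σ_S/σ_R)·(x − μ_R).
E[S | R=-3.5] = -2.3 + (0.40)·(0.9/5.8)·(-3.5 − (9.8)) = -2.3 + (0.062069)·(-13.3) = -3.1255.

-3.1255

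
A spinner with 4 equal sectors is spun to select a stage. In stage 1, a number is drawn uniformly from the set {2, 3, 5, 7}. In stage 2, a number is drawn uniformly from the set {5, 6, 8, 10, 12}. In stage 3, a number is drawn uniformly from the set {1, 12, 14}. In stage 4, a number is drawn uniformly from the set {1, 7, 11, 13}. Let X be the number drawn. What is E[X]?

E[X | stage 1] = (2+3+5+7)/4 = 17/4.
E[X | stage 2] = (5+6+8+10+12)/5 = 41/5.
E[X | stage 3] = (1+12+14)/3 = 9.
E[X | stage 4] = (1+7+11+13)/4 = 8.
E[X] = (1/4)·(17/4) + (1/4)·(41/5) + (1/4)·(9) + (1/4)·(8) = 589/80.

589/80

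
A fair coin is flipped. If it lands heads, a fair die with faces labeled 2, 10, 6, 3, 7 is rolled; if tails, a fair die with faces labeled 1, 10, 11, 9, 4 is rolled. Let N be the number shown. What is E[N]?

E[N | heads] = (2+10+6+3+7)/5 = 28/5.
E[N | tails] = (1+10+11+9+4)/5 = 7.
By the law of total expectation,
E[N] = (1/2)·(28/5) + (1/2)·(7) = 63/10.

63/10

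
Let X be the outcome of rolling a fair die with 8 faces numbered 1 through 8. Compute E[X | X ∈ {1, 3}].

P(X ∈ {1, 3}) = 1/4.
Σ over the event: 1·1/8 + 3·1/8 = 1/2.
E[X | X ∈ {1, 3}] = (1/2) / (1/4) = 2.

2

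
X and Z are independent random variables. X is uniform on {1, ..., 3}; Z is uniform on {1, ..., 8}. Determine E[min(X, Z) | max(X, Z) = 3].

Outcomes with max(X, Z) = 3: (1,3), (2,3), (3,1), (3,2), (3,3), each with probability 1/24.
E[min(X, Z) | max(X, Z) = 3] = (1 + 2 + 1 + 2 + 3) / 5 = 9/5.

9/5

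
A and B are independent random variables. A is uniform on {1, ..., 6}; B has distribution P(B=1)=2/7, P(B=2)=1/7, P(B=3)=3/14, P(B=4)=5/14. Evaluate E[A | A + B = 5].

33/14

P(A + B = 5) = 1/6.
Summing A·P(x,y) over outcomes with A + B = 5 gives 11/28.
E[A | A + B = 5] = (11/28) / (1/6) = 33/14.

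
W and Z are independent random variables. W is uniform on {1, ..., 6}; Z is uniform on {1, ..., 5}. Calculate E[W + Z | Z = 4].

P(Z = 4) = 1/5.
Summing (W+Z)·P(x,y) over outcomes with Z = 4 gives 3/2.
E[W + Z | Z = 4] = (3/2) / (1/5) = 15/2.

15/2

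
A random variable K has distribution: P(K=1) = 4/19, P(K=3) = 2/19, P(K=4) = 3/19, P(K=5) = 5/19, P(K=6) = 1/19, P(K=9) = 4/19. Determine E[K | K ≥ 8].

9

P(K ≥ 8) = 4/19.
Σ over the event: 9·4/19 = 36/19.
E[K | K ≥ 8] = (36/19) / (4/19) = 9.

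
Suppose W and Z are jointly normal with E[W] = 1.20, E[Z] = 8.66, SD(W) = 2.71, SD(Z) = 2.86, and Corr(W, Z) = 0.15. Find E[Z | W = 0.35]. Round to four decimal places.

8.5254

E[Z | W=x] = μ_Z + ρ(σ_Z/σ_W)(x − μ_W) for jointly normal variables.
E[Z | W=0.35] = 8.66 + (0.15)·(2.86/2.71)·(0.35 − (1.20)) = 8.66 + (0.1583)·(-0.85) = 8.5254.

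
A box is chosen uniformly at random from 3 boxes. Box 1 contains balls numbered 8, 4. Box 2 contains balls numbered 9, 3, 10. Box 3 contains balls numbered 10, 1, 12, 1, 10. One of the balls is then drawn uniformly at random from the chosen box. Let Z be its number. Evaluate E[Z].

302/45

E[Z | box 1] = (8+4)/2 = 6.
E[Z | box 2] = (9+3+10)/3 = 22/3.
E[Z | box 3] = (10+1+12+1+10)/5 = 34/5.
By the law of total expectation,
E[Z] = (1/3)·(6) + (1/3)·(22/3) + (1/3)·(34/5) = 302/45.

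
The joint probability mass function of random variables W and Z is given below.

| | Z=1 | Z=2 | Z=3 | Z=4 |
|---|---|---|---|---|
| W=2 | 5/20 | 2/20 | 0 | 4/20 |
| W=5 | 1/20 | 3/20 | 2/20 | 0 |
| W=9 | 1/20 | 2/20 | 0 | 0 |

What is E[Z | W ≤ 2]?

P(W ≤ 2) = 11/20.
Summing Z·P(W=x,Z=y) over the conditioning event gives 5/4.
E[Z | W ≤ 2] = (5/4) / (11/20) = 25/11.

25/11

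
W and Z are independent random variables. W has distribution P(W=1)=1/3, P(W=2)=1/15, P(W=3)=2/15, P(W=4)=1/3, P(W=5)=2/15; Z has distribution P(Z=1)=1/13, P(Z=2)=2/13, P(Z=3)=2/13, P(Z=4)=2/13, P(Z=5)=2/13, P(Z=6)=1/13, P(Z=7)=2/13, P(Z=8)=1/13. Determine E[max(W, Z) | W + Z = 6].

P(W + Z = 6) = 28/195.
Summing max(W,Z)·P(x,y) over outcomes with W + Z = 6 gives 8/13.
E[max(W, Z) | W + Z = 6] = (8/13) / (28/195) = 30/7.

30/7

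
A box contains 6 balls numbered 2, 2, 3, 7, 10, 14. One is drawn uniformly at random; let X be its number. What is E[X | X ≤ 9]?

7/2

P(X ≤ 9) = 2/3.
Σ over the event: 2·1/3 + 3·1/6 + 7·1/6 = 7/3.
E[X | X ≤ 9] = (7/3) / (2/3) = 7/2.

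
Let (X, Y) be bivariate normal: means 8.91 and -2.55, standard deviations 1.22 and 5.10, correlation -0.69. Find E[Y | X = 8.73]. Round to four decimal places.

E[Y | X=x] = μ_Y + ρ(σ_Y/σ_X)(x − μ_X) for jointly normal variables.
E[Y | X=8.73] = -2.55 + (-0.69)·(5.10/1.22)·(8.73 − (8.91)) = -2.55 + (-2.8844)·(-0.18) = -2.0308.

-2.0308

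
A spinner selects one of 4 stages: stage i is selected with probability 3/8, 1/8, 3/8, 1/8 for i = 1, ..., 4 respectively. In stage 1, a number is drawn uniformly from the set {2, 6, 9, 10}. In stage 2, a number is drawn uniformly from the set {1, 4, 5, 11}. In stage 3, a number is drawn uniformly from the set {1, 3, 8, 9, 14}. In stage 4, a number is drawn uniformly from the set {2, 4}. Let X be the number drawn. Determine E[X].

E[X | stage 1] = (2+6+9+10)/4 = 27/4.
E[X | stage 2] = (1+4+5+11)/4 = 21/4.
E[X | stage 3] = (1+3+8+9+14)/5 = 7.
E[X | stage 4] = (2+4)/2 = 3.
By the law of total expectation,
E[X] = (3/8)·(27/4) + (1/8)·(21/4) + (3/8)·(7) + (1/8)·(3) = 99/16.

99/16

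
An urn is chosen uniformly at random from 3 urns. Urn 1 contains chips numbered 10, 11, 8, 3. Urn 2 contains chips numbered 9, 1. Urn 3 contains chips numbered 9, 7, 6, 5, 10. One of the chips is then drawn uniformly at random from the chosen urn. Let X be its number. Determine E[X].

E[X | urn 1] = (10+11+8+3)/4 = 8.
E[X | urn 2] = (9+1)/2 = 5.
E[X | urn 3] = (9+7+6+5+10)/5 = 37/5.
By the law of total expectation,
E[X] = (1/3)·(8) + (1/3)·(5) + (1/3)·(37/5) = 34/5.

34/5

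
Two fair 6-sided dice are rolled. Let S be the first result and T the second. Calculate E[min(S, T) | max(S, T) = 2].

Outcomes with max(S, T) = 2: (1,2), (2,1), (2,2), each with probability 1/36.
E[min(S, T) | max(S, T) = 2] = (1 + 1 + 2) / 3 = 4/3.

4/3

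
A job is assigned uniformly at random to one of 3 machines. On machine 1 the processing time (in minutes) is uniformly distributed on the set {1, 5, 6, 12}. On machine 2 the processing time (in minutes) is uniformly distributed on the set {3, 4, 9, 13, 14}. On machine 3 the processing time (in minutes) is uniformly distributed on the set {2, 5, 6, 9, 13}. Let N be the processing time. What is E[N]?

36/5

E[N | machine 1] = (1+5+6+12)/4 = 6.
E[N | machine 2] = (3+4+9+13+14)/5 = 43/5.
E[N | machine 3] = (2+5+6+9+13)/5 = 7.
By the law of total expectation,
E[N] = (1/3)·(6) + (1/3)·(43/5) + (1/3)·(7) = 36/5.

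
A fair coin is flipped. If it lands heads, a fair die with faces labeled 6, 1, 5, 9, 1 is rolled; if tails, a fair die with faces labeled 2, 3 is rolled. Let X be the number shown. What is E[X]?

E[X | heads] = (6+1+5+9+1)/5 = 22/5.
E[X | tails] = (2+3)/2 = 5/2.
E[X] = (1/2)·(22/5) + (1/2)·(5/2) = 69/20.

69/20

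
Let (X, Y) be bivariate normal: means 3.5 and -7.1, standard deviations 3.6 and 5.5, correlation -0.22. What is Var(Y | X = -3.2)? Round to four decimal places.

Var(Y | X=x) = (1 − ρ²)·σ_Y².
Var(Y | X=-3.2) = (5.5)²·(1 − (-0.22)²) = 30.25·0.9516 = 28.7859.

28.7859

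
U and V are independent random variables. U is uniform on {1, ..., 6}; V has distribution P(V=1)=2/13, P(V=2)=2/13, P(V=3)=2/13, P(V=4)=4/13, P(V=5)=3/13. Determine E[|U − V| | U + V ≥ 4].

15/8

P(U + V ≥ 4) = 12/13.
Summing |U−V|·P(x,y) over outcomes with U + V ≥ 4 gives 45/26.
E[|U − V| | U + V ≥ 4] = (45/26) / (12/13) = 15/8.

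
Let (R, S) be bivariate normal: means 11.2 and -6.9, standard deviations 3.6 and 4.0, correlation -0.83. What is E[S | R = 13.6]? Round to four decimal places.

-9.1133

For a bivariate normal, E[S | R=x] = μ_S + ρ·(σ_S/σ_R)·(x − μ_R).
E[S | R=13.6] = -6.9 + (-0.83)·(4.0/3.6)·(13.6 − (11.2)) = -6.9 + (-0.92222)·(2.4) = -9.1133.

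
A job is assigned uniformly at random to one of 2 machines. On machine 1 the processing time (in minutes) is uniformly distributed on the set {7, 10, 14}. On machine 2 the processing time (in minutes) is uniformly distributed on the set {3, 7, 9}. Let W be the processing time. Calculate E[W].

25/3

E[W | machine 1] = (7+10+14)/3 = 31/3.
E[W | machine 2] = (3+7+9)/3 = 19/3.
By the law of total expectation,
E[W] = (1/2)·(31/3) + (1/2)·(19/3) = 25/3.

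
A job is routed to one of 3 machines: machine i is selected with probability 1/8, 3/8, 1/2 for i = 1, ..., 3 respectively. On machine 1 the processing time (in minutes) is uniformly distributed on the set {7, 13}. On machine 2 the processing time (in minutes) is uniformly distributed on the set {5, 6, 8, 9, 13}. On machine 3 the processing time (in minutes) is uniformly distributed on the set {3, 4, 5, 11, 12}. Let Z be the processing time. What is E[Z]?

313/40

E[Z | machine 1] = (7+13)/2 = 10.
E[Z | machine 2] = (5+6+8+9+13)/5 = 41/5.
E[Z | machine 3] = (3+4+5+11+12)/5 = 7.
E[Z] = (1/8)·(10) + (3/8)·(41/5) + (1/2)·(7) = 313/40.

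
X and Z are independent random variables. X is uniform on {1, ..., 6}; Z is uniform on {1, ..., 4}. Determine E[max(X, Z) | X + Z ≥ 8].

Outcomes with X + Z ≥ 8: (4,4), (5,3), (5,4), (6,2), (6,3), (6,4), each with probability 1/24.
E[max(X, Z) | X + Z ≥ 8] = (4 + 5 + 5 + 6 + 6 + 6) / 6 = 16/3.

16/3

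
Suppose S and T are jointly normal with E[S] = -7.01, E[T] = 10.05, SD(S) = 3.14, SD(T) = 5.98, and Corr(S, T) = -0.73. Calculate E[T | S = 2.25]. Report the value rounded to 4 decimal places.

-2.8238

The regression of T on S has slope ρ·σ_T/σ_S and passes through (μ_S, μ_T).
E[T | S=2.25] = 10.05 + (-0.73)·(5.98/3.14)·(2.25 − (-7.01)) = 10.05 + (-1.390255)·(9.26) = -2.8238.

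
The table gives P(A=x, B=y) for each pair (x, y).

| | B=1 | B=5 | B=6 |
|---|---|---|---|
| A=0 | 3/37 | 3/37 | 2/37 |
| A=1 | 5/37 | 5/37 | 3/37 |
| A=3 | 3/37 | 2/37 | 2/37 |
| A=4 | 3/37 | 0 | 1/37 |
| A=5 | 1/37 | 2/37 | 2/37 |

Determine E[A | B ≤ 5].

52/27

P(B ≤ 5) = 27/37.
Summing A·P(A=x,B=y) over the conditioning event gives 52/37.
E[A | B ≤ 5] = (52/37) / (27/37) = 52/27.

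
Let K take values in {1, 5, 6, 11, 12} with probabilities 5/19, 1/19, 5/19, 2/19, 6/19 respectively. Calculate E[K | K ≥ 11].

P(K ≥ 11) = 8/19.
Σ over the event: 11·2/19 + 12·6/19 = 94/19.
E[K | K ≥ 11] = (94/19) / (8/19) = 47/4.

47/4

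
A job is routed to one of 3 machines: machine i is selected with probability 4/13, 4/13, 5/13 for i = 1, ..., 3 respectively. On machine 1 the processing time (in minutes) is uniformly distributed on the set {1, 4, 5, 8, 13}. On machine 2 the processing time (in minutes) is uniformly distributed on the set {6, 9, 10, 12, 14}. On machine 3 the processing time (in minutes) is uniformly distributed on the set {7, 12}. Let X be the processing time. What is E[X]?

E[X | machine 1] = (1+4+5+8+13)/5 = 31/5.
E[X | machine 2] = (6+9+10+12+14)/5 = 51/5.
E[X | machine 3] = (7+12)/2 = 19/2.
By the law of total expectation,
E[X] = (4/13)·(31/5) + (4/13)·(51/5) + (5/13)·(19/2) = 87/10.

87/10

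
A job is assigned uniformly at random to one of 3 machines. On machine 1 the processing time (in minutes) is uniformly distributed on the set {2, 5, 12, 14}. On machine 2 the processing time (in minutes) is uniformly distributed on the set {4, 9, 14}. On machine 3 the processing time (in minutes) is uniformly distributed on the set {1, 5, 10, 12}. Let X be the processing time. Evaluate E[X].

97/12

E[X | machine 1] = (2+5+12+14)/4 = 33/4.
E[X | machine 2] = (4+9+14)/3 = 9.
E[X | machine 3] = (1+5+10+12)/4 = 7.
By the law of total expectation,
E[X] = (1/3)·(33/4) + (1/3)·(9) + (1/3)·(7) = 97/12.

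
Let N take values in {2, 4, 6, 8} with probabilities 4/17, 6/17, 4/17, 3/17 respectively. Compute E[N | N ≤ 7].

4

P(N ≤ 7) = 14/17.
Σ over the event: 2·4/17 + 4·6/17 + 6·4/17 = 56/17.
E[N | N ≤ 7] = (56/17) / (14/17) = 4.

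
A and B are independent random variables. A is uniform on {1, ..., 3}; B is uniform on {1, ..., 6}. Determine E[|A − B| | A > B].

4/3

Outcomes with A > B: (2,1), (3,1), (3,2), each with probability 1/18.
E[|A − B| | A > B] = (1 + 2 + 1) / 3 = 4/3.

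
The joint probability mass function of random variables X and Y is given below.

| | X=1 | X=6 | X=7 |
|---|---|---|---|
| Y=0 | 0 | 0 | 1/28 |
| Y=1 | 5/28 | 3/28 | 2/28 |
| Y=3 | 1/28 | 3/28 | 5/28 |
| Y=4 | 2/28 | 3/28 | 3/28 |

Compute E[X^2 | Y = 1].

211/10

P(Y = 1) = 5/14.
Σ X^2·P over the event = 1·(5/28) + 36·(3/28) + 49·(2/28) = 211/28.
E[X^2 | Y = 1] = (211/28) / (5/14) = 211/10.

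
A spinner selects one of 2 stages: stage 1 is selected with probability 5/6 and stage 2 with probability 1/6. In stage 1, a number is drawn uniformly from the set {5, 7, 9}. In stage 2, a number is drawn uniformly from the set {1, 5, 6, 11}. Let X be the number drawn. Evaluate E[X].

E[X | stage 1] = (5+7+9)/3 = 7.
E[X | stage 2] = (1+5+6+11)/4 = 23/4.
By the law of total expectation,
E[X] = (5/6)·(7) + (1/6)·(23/4) = 163/24.

163/24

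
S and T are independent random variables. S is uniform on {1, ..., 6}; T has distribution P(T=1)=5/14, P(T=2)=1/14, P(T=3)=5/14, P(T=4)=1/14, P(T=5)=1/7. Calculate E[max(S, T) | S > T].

9/2

P(S > T) = 4/7.
Summing max(S,T)·P(x,y) over outcomes with S > T gives 18/7.
E[max(S, T) | S > T] = (18/7) / (4/7) = 9/2.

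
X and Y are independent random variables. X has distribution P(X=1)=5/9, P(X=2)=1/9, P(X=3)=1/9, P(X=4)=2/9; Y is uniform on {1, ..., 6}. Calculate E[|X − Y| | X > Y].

P(X > Y) = 1/6.
Summing |X−Y|·P(x,y) over outcomes with X > Y gives 8/27.
E[|X − Y| | X > Y] = (8/27) / (1/6) = 16/9.

16/9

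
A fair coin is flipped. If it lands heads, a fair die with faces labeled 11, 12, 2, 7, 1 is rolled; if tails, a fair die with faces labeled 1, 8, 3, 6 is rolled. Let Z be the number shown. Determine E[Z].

111/20

E[Z | heads] = (11+12+2+7+1)/5 = 33/5.
E[Z | tails] = (1+8+3+6)/4 = 9/2.
E[Z] = (1/2)·(33/5) + (1/2)·(9/2) = 111/20.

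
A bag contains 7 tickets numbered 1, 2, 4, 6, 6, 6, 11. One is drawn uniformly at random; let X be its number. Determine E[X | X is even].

24/5

P(X is even) = 5/7.
Σ over the event: 2·1/7 + 4·1/7 + 6·3/7 = 24/7.
E[X | X is even] = (24/7) / (5/7) = 24/5.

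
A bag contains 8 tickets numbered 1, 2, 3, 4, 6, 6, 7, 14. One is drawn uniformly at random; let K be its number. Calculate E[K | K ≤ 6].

11/3

P(K ≤ 6) = 3/4.
Σ over the event: 1·1/8 + 2·1/8 + 3·1/8 + 4·1/8 + 6·1/4 = 11/4.
E[K | K ≤ 6] = (11/4) / (3/4) = 11/3.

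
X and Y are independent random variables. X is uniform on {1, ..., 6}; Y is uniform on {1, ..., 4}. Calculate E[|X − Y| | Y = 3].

Outcomes with Y = 3: (1,3), (2,3), (3,3), (4,3), (5,3), (6,3), each with probability 1/24.
E[|X − Y| | Y = 3] = (2 + 1 + 0 + 1 + 2 + 3) / 6 = 3/2.

3/2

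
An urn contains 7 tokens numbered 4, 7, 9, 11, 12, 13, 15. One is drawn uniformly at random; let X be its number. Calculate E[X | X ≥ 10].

51/4

P(X ≥ 10) = 4/7.
Σ over the event: 11·1/7 + 12·1/7 + 13·1/7 + 15·1/7 = 51/7.
E[X | X ≥ 10] = (51/7) / (4/7) = 51/4.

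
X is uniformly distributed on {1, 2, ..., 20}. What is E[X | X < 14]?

7

P(X < 14) = 13/20.
E[X | X < 14] = (91/20) / (13/20) = 7.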